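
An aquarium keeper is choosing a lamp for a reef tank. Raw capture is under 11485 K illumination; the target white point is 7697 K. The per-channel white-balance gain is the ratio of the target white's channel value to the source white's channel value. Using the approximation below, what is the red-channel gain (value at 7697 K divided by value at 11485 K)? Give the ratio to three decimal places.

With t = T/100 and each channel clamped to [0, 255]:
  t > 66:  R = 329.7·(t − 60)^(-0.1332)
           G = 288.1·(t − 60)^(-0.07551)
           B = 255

At 11485 K (t = 114.85):
  R = 329.7·(114.85 − 60)^(-0.1332) = 329.7·54.85^(-0.1332) = 329.7·0.58660 = 193.402.
At 7697 K (t = 76.97):
  R = 329.7·(76.97 − 60)^(-0.1332) = 329.7·16.97^(-0.1332) = 329.7·0.68581 = 226.113.
Gain = 226.113 / 193.402 = 1.1691 → 1.169.

1.169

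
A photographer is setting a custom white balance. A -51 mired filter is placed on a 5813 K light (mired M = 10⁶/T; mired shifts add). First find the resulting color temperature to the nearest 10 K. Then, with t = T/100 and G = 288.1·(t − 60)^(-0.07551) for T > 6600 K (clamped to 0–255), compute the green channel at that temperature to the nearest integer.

228

M_in = 10⁶/5813 = 172.03; M_out = 172.03 + (-51) = 121.03.
T_out = 10⁶/121.03 = 8262.5 K → 8260 K; t = 82.6.
G = 288.1·(82.6 − 60)^(-0.07551) = 288.1·22.6^(-0.07551) = 288.1·0.79023 = 227.664.
Rounded: 228.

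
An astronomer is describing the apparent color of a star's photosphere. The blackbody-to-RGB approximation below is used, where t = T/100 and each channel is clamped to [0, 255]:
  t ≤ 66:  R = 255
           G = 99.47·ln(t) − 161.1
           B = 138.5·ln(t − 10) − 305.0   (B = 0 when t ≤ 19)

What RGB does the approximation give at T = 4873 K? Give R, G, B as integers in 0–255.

R=255, G=225, B=201

t = 4873/100 = 48.73; the t ≤ 66 branch applies.
R = 255 by definition for t ≤ 66.
G = 99.47·ln 48.73 − 161.1 = 99.47·3.8863 − 161.1 = 225.470.
B = 138.5·ln(48.73 − 10) − 305.0 = 138.5·ln 38.73 − 305.0 = 138.5·3.6566 − 305.0 = 201.441.
Rounded: (255, 225, 201).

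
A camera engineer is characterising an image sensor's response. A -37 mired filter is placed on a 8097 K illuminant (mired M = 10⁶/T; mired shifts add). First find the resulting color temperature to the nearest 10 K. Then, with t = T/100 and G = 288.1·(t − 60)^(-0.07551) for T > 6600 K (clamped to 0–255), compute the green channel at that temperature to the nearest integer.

M_in = 10⁶/8097 = 123.50; M_out = 123.50 + (-37) = 86.50.
T_out = 10⁶/86.50 = 11560.4 K → 11560 K; t = 115.6.
G = 288.1·(115.6 − 60)^(-0.07551) = 288.1·55.6^(-0.07551) = 288.1·0.73829 = 212.703.
Rounded: 213.

213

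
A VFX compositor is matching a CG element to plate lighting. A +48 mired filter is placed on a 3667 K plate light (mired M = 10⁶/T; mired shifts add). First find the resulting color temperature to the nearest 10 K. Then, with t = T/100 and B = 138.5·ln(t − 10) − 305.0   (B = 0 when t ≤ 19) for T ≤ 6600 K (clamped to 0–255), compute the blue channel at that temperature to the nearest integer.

118

M_in = 10⁶/3667 = 272.70; M_out = 272.70 + (+48) = 320.70.
T_out = 10⁶/320.70 = 3118.2 K → 3120 K; t = 31.2.
B = 138.5·ln(31.2 − 10) − 305.0 = 138.5·ln 21.2 − 305.0 = 138.5·3.0540 − 305.0 = 117.979.
Rounded: 118.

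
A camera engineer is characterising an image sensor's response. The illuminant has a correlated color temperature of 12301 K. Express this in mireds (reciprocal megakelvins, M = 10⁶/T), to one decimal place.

81.3 mireds

M = 10⁶ / 12301 = 81.294 → 81.3 mireds.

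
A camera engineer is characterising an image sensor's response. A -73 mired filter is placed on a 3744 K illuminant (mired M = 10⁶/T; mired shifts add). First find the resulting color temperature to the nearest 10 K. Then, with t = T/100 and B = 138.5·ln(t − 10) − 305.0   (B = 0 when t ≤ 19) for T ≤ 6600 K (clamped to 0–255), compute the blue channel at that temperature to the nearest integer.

M_in = 10⁶/3744 = 267.09; M_out = 267.09 + (-73) = 194.09.
T_out = 10⁶/194.09 = 5152.1 K → 5150 K; t = 51.5.
B = 138.5·ln(51.5 − 10) − 305.0 = 138.5·ln 41.5 − 305.0 = 138.5·3.7257 − 305.0 = 211.009.
Rounded: 211.

211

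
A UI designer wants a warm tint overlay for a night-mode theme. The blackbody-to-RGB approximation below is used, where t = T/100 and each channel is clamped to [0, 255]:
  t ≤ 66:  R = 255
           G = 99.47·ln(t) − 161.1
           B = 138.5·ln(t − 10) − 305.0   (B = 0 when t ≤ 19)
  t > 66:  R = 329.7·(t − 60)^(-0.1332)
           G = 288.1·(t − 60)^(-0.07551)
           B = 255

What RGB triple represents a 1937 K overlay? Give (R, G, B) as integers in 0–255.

t = 1937/100 = 19.37; the t ≤ 66 branch applies.
R = 255 by definition for t ≤ 66.
G = 99.47·ln 19.37 − 161.1 = 99.47·2.9637 − 161.1 = 133.702.
B = 138.5·ln(19.37 − 10) − 305.0 = 138.5·ln 9.37 − 305.0 = 138.5·2.2375 − 305.0 = 4.896.
Rounded: (255, 134, 5).

(255, 134, 5)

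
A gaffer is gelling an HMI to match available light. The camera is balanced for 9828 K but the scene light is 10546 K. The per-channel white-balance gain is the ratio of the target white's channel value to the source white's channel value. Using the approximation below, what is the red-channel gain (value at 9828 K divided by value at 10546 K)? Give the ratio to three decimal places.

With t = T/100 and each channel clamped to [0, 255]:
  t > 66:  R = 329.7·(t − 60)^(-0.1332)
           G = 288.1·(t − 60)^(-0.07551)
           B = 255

At 10546 K (t = 105.46):
  R = 329.7·(105.46 − 60)^(-0.1332) = 329.7·45.46^(-0.1332) = 329.7·0.60146 = 198.300.
At 9828 K (t = 98.28):
  R = 329.7·(98.28 − 60)^(-0.1332) = 329.7·38.28^(-0.1332) = 329.7·0.61539 = 202.893.
Gain = 202.893 / 198.300 = 1.0232 → 1.023.

1.023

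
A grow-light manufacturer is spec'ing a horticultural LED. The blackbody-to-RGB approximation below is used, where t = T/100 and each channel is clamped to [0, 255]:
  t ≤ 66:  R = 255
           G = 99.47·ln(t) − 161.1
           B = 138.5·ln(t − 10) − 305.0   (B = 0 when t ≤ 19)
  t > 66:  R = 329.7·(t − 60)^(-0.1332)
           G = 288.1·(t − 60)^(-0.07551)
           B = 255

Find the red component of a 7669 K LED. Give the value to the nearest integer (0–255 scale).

t = 7669/100 = 76.69; the t > 66 branch applies.
R = 329.7·(76.69 − 60)^(-0.1332) = 329.7·16.69^(-0.1332) = 329.7·0.68734 = 226.615.
Rounded: 227.

227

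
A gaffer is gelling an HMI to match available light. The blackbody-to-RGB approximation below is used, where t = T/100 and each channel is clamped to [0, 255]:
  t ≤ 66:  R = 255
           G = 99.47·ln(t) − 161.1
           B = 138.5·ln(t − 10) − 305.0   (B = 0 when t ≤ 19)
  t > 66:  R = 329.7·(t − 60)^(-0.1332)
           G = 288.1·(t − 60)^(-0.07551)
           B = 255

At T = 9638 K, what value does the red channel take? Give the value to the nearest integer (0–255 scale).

t = 9638/100 = 96.38; the t > 66 branch applies.
R = 329.7·(96.38 − 60)^(-0.1332) = 329.7·36.38^(-0.1332) = 329.7·0.61957 = 204.274.
Rounded: 204.

204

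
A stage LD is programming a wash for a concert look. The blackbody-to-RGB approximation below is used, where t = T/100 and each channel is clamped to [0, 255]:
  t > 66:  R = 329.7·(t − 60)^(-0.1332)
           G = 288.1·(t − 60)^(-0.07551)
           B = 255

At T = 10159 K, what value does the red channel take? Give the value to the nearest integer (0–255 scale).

201

t = 10159/100 = 101.59; the t > 66 branch applies.
R = 329.7·(101.59 − 60)^(-0.1332) = 329.7·41.59^(-0.1332) = 329.7·0.60863 = 200.664.
Rounded: 201.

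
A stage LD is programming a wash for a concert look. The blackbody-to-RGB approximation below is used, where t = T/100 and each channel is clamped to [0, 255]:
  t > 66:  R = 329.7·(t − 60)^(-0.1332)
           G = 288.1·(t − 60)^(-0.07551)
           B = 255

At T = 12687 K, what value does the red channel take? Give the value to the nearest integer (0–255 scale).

188

t = 12687/100 = 126.87; the t > 66 branch applies.
R = 329.7·(126.87 − 60)^(-0.1332) = 329.7·66.87^(-0.1332) = 329.7·0.57132 = 188.364.
Rounded: 188.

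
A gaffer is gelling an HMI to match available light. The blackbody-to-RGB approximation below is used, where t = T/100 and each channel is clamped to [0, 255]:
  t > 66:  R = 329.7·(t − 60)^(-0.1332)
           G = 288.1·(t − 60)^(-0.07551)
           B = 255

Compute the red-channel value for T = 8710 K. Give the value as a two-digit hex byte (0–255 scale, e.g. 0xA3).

t = 8710/100 = 87.1; the t > 66 branch applies.
R = 329.7·(87.1 − 60)^(-0.1332) = 329.7·27.1^(-0.1332) = 329.7·0.64436 = 212.445.
Rounded: 212; in hex, 0xD4.

0xD4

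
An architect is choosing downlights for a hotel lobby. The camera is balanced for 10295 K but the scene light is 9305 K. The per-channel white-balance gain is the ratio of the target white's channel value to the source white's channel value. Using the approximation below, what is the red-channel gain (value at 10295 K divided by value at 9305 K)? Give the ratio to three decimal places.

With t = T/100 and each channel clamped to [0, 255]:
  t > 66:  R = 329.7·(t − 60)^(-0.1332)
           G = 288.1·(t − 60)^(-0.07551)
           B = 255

0.966

At 9305 K (t = 93.05):
  R = 329.7·(93.05 − 60)^(-0.1332) = 329.7·33.05^(-0.1332) = 329.7·0.62755 = 206.902.
At 10295 K (t = 102.95):
  R = 329.7·(102.95 − 60)^(-0.1332) = 329.7·42.95^(-0.1332) = 329.7·0.60602 = 199.806.
Gain = 199.806 / 206.902 = 0.9657 → 0.966.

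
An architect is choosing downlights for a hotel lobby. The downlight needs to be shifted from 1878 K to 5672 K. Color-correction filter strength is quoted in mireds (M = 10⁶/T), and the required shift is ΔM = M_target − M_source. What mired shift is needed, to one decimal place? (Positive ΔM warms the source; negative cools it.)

-356.2 mireds

M_source = 10⁶/1878 = 532.481; M_target = 10⁶/5672 = 176.305.
ΔM = 176.305 − 532.481 = -356.177 → -356.2 mireds, a cooling shift.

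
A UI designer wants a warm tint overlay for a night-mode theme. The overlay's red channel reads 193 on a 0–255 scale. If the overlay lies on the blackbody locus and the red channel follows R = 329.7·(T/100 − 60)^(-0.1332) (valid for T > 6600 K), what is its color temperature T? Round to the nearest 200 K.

(t − 60)^(-0.1332) = 193/329.7 = 0.58538.
t − 60 = 0.58538^(1/-0.1332) = 0.58538^(-7.508) = 55.713, so t = 115.713.
T = 100·t = 11571 K → 11600 K to the nearest 200 K.

11600 K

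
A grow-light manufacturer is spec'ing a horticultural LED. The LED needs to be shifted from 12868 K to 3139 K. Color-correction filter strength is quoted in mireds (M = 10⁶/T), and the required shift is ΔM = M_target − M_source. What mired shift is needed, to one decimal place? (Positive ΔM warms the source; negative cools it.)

+240.9 mireds

M_source = 10⁶/12868 = 77.712; M_target = 10⁶/3139 = 318.573.
ΔM = 318.573 − 77.712 = 240.861 → +240.9 mireds, a warming shift.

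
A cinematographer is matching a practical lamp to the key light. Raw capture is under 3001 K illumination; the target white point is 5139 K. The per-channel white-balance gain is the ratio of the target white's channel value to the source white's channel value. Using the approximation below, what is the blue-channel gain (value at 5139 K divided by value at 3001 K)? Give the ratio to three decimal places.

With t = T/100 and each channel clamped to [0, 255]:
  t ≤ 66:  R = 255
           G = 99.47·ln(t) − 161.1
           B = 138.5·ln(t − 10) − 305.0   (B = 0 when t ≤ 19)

1.915

At 3001 K (t = 30.01):
  B = 138.5·ln(30.01 − 10) − 305.0 = 138.5·ln 20.01 − 305.0 = 138.5·2.9962 − 305.0 = 109.978.
At 5139 K (t = 51.39):
  B = 138.5·ln(51.39 − 10) − 305.0 = 138.5·ln 41.39 − 305.0 = 138.5·3.7230 − 305.0 = 210.641.
Gain = 210.641 / 109.978 = 1.9153 → 1.915.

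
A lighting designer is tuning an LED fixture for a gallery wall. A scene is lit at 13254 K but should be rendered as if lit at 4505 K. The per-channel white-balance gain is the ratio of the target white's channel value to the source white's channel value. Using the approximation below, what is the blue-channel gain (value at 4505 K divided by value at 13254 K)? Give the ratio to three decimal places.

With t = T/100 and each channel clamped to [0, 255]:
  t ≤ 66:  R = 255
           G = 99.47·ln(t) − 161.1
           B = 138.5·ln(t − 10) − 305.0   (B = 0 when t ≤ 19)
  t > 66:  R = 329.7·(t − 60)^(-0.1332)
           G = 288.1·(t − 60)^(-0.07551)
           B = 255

0.736

At 13254 K (t = 132.54):
  B = 255 by definition for t > 66.
At 4505 K (t = 45.05):
  B = 138.5·ln(45.05 − 10) − 305.0 = 138.5·ln 35.05 − 305.0 = 138.5·3.5568 − 305.0 = 187.613.
Gain = 187.613 / 255.000 = 0.7357 → 0.736.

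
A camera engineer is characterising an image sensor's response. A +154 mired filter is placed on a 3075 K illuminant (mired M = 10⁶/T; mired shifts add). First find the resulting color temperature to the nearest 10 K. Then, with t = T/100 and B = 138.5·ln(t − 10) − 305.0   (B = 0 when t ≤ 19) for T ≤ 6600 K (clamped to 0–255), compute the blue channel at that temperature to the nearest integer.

M_in = 10⁶/3075 = 325.20; M_out = 325.20 + (+154) = 479.20.
T_out = 10⁶/479.20 = 2086.8 K → 2090 K; t = 20.9.
B = 138.5·ln(20.9 − 10) − 305.0 = 138.5·ln 10.9 − 305.0 = 138.5·2.3888 − 305.0 = 25.844.
Rounded: 26.

26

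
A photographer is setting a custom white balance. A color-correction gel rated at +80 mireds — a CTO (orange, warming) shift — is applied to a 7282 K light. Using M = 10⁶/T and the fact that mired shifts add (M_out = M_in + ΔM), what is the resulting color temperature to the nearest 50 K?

4600 K

M_in = 10⁶/7282 = 137.32 mireds.
M_out = 137.32 + (+80) = 217.32 mireds.
T_out = 10⁶/217.32 = 4601.4 K → 4600 K.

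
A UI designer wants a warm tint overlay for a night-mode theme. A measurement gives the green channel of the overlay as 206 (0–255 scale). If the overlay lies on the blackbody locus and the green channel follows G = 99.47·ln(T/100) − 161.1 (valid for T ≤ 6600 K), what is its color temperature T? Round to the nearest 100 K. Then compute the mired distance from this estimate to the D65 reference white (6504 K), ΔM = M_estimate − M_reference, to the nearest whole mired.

+96 mireds

ln t = (206 + 161.1) / 99.47 = 3.6906.
t = e^3.6906 = 40.067.
T = 100·t = 4007 K → 4000 K to the nearest 100 K.
M_estimate = 10⁶/4000 = 250.00; M_reference = 10⁶/6504 = 153.75.
ΔM = 250.00 − 153.75 = 96.25 → +96 mireds.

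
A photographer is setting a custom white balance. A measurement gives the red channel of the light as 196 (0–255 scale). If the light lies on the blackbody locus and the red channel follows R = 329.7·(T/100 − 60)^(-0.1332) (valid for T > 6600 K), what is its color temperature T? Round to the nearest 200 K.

(t − 60)^(-0.1332) = 196/329.7 = 0.59448.
t − 60 = 0.59448^(1/-0.1332) = 0.59448^(-7.508) = 49.621, so t = 109.621.
T = 100·t = 10962 K → 11000 K to the nearest 200 K.

11000 K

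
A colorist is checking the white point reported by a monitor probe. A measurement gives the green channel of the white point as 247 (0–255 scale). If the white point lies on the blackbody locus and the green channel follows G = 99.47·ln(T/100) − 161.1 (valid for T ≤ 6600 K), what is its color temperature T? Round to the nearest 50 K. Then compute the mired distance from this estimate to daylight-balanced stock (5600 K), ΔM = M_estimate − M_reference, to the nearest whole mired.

-13 mireds

ln t = (247 + 161.1) / 99.47 = 4.1027.
t = e^4.1027 = 60.506.
T = 100·t = 6051 K → 6050 K to the nearest 50 K.
M_estimate = 10⁶/6050 = 165.29; M_reference = 10⁶/5600 = 178.57.
ΔM = 165.29 − 178.57 = -13.28 → -13 mireds.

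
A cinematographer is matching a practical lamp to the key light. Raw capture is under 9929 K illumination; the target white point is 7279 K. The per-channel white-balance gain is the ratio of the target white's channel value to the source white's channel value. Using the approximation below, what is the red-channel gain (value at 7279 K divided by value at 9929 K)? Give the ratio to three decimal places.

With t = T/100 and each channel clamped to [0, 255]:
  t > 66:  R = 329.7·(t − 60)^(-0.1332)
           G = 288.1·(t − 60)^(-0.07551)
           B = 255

At 9929 K (t = 99.29):
  R = 329.7·(99.29 − 60)^(-0.1332) = 329.7·39.29^(-0.1332) = 329.7·0.61326 = 202.190.
At 7279 K (t = 72.79):
  R = 329.7·(72.79 − 60)^(-0.1332) = 329.7·12.79^(-0.1332) = 329.7·0.71214 = 234.792.
Gain = 234.792 / 202.190 = 1.1612 → 1.161.

1.161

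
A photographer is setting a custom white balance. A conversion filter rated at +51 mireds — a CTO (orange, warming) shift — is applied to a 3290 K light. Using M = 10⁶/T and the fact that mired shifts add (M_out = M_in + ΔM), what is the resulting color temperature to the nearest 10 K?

2820 K

M_in = 10⁶/3290 = 303.95 mireds.
M_out = 303.95 + (+51) = 354.95 mireds.
T_out = 10⁶/354.95 = 2817.3 K → 2820 K.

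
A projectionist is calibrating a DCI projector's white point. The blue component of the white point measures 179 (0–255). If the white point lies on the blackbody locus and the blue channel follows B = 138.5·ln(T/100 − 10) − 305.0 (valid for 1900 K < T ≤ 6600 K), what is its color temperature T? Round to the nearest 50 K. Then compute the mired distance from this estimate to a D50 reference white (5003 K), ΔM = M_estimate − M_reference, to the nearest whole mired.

+33 mireds

ln(t − 10) = (179 + 305.0) / 138.5 = 3.4946.
t − 10 = e^3.4946 = 32.937, so t = 42.937.
T = 100·t = 4294 K → 4300 K to the nearest 50 K.
M_estimate = 10⁶/4300 = 232.56; M_reference = 10⁶/5003 = 199.88.
ΔM = 232.56 − 199.88 = 32.68 → +33 mireds.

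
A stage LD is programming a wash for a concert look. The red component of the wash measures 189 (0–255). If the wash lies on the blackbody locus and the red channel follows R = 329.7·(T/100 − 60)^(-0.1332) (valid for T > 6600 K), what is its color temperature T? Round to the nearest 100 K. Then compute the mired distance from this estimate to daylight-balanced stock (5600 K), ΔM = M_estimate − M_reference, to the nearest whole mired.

-99 mireds

(t − 60)^(-0.1332) = 189/329.7 = 0.57325.
t − 60 = 0.57325^(1/-0.1332) = 0.57325^(-7.508) = 65.199, so t = 125.199.
T = 100·t = 12520 K → 12500 K to the nearest 100 K.
M_estimate = 10⁶/12500 = 80.00; M_reference = 10⁶/5600 = 178.57.
ΔM = 80.00 − 178.57 = -98.57 → -99 mireds.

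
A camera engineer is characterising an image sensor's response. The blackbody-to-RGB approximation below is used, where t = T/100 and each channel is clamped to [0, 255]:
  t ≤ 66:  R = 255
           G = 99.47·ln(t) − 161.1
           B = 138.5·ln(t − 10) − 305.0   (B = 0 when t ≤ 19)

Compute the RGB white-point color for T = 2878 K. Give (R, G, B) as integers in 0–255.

(255, 173, 101)

t = 2878/100 = 28.78; the t ≤ 66 branch applies.
R = 255 by definition for t ≤ 66.
G = 99.47·ln 28.78 − 161.1 = 99.47·3.3597 − 161.1 = 173.087.
B = 138.5·ln(28.78 − 10) − 305.0 = 138.5·ln 18.78 − 305.0 = 138.5·2.9328 − 305.0 = 101.192.
Rounded: (255, 173, 101).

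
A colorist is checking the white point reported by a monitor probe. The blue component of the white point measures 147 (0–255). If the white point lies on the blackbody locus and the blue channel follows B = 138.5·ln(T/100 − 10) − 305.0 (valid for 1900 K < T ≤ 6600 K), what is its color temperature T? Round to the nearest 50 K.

ln(t − 10) = (147 + 305.0) / 138.5 = 3.2635.
t − 10 = e^3.2635 = 26.142, so t = 36.142.
T = 100·t = 3614 K → 3600 K to the nearest 50 K.

3600 K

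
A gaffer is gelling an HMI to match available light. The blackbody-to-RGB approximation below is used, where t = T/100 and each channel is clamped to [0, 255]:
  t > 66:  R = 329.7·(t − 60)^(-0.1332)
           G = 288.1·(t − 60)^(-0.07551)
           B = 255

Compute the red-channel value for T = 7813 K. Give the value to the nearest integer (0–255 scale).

t = 7813/100 = 78.13; the t > 66 branch applies.
R = 329.7·(78.13 − 60)^(-0.1332) = 329.7·18.13^(-0.1332) = 329.7·0.67980 = 224.130.
Rounded: 224.

224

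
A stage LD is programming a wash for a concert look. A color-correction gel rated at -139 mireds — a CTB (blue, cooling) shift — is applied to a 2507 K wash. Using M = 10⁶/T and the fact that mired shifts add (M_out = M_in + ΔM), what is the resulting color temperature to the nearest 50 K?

M_in = 10⁶/2507 = 398.88 mireds.
M_out = 398.88 + (-139) = 259.88 mireds.
T_out = 10⁶/259.88 = 3847.9 K → 3850 K.

3850 K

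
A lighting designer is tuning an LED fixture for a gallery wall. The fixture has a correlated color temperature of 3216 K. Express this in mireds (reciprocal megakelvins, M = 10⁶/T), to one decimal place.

M = 10⁶ / 3216 = 310.945 → 310.9 mireds.

310.9 mireds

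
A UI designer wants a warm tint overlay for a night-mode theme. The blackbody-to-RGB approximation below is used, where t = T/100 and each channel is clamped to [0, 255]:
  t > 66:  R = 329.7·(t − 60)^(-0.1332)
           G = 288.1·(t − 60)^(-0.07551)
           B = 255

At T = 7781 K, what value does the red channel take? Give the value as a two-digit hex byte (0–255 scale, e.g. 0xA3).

0xE1

t = 7781/100 = 77.81; the t > 66 branch applies.
R = 329.7·(77.81 − 60)^(-0.1332) = 329.7·17.81^(-0.1332) = 329.7·0.68141 = 224.662.
Rounded: 225; in hex, 0xE1.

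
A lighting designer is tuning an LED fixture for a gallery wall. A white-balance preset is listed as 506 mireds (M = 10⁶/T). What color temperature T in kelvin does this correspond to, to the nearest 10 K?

1980 K

T = 10⁶ / 506 = 1976.28 K → 1980 K.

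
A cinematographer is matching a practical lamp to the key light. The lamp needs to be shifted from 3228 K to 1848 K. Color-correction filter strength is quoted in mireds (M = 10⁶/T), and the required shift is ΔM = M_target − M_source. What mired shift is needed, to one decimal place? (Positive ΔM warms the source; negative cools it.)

+231.3 mireds

M_source = 10⁶/3228 = 309.789; M_target = 10⁶/1848 = 541.126.
ΔM = 541.126 − 309.789 = 231.336 → +231.3 mireds, a warming shift.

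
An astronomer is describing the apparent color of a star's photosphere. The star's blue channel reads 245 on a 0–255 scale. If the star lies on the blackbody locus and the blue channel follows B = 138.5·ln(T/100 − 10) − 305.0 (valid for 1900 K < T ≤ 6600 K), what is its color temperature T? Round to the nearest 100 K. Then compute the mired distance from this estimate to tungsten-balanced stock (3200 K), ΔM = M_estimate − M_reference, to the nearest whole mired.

ln(t − 10) = (245 + 305.0) / 138.5 = 3.9711.
t − 10 = e^3.9711 = 53.044, so t = 63.044.
T = 100·t = 6304 K → 6300 K to the nearest 100 K.
M_estimate = 10⁶/6300 = 158.73; M_reference = 10⁶/3200 = 312.50.
ΔM = 158.73 − 312.50 = -153.77 → -154 mireds.

-154 mireds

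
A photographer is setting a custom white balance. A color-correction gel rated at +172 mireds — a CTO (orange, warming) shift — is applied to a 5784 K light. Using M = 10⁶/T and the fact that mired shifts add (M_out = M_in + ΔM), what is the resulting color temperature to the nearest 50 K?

M_in = 10⁶/5784 = 172.89 mireds.
M_out = 172.89 + (+172) = 344.89 mireds.
T_out = 10⁶/344.89 = 2899.5 K → 2900 K.

2900 K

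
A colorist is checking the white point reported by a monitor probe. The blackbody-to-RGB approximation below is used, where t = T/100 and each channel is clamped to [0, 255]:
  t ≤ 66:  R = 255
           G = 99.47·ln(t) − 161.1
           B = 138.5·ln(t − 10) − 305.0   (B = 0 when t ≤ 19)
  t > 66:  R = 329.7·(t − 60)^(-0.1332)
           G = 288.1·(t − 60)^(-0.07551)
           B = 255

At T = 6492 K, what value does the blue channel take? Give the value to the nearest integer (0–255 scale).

250

t = 6492/100 = 64.92; the t ≤ 66 branch applies.
B = 138.5·ln(64.92 − 10) − 305.0 = 138.5·ln 54.92 − 305.0 = 138.5·4.0059 − 305.0 = 249.814.
Rounded: 250.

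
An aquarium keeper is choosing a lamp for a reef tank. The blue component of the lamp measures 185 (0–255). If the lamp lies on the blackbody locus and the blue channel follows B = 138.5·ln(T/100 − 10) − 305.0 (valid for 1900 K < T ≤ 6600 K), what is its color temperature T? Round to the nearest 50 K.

ln(t − 10) = (185 + 305.0) / 138.5 = 3.5379.
t − 10 = e^3.5379 = 34.395, so t = 44.395.
T = 100·t = 4439 K → 4450 K to the nearest 50 K.

4450 K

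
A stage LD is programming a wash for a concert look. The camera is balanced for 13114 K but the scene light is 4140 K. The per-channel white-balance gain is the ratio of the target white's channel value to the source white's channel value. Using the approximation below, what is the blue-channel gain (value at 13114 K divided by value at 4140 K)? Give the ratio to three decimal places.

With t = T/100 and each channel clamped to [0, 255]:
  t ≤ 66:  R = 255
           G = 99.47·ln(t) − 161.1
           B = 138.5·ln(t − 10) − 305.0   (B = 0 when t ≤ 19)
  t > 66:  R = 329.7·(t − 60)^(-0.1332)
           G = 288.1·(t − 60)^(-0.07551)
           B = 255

1.479

At 4140 K (t = 41.4):
  B = 138.5·ln(41.4 − 10) − 305.0 = 138.5·ln 31.4 − 305.0 = 138.5·3.4468 − 305.0 = 172.383.
At 13114 K (t = 131.14):
  B = 255 by definition for t > 66.
Gain = 255.000 / 172.383 = 1.4793 → 1.479.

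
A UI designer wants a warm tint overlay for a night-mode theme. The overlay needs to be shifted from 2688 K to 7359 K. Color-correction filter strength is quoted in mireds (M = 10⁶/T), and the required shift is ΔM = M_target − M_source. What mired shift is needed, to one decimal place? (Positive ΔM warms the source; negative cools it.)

-236.1 mireds

M_source = 10⁶/2688 = 372.024; M_target = 10⁶/7359 = 135.888.
ΔM = 135.888 − 372.024 = -236.136 → -236.1 mireds, a cooling shift.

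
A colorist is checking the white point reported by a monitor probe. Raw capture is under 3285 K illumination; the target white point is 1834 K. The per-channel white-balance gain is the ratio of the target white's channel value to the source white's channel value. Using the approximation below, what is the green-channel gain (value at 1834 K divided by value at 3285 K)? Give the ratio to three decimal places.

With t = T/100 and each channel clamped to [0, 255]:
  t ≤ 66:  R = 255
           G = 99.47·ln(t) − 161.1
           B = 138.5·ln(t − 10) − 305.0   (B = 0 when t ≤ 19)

0.689

At 3285 K (t = 32.85):
  G = 99.47·ln 32.85 − 161.1 = 99.47·3.4920 − 161.1 = 186.244.
At 1834 K (t = 18.34):
  G = 99.47·ln 18.34 − 161.1 = 99.47·2.9091 − 161.1 = 128.267.
Gain = 128.267 / 186.244 = 0.6887 → 0.689.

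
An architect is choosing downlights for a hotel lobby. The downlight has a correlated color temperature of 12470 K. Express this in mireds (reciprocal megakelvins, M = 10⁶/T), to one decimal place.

80.2 mireds

M = 10⁶ / 12470 = 80.192 → 80.2 mireds.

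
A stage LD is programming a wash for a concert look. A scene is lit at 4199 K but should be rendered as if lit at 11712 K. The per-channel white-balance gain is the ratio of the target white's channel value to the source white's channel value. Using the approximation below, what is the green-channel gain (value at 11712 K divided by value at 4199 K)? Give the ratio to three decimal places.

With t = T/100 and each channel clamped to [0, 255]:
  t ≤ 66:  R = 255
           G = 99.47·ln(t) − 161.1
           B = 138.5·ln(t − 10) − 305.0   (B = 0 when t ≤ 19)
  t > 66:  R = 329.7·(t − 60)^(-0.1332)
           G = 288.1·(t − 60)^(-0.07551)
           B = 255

At 4199 K (t = 41.99):
  G = 99.47·ln 41.99 − 161.1 = 99.47·3.7374 − 161.1 = 210.662.
At 11712 K (t = 117.12):
  G = 288.1·(117.12 − 60)^(-0.07551) = 288.1·57.12^(-0.07551) = 288.1·0.73679 = 212.270.
Gain = 212.270 / 210.662 = 1.0076 → 1.008.

1.008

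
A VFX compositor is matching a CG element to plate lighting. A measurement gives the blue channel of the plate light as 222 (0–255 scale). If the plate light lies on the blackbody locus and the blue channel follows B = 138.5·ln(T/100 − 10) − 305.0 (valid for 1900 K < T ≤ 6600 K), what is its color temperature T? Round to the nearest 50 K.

5500 K

ln(t − 10) = (222 + 305.0) / 138.5 = 3.8051.
t − 10 = e^3.8051 = 44.928, so t = 54.928.
T = 100·t = 5493 K → 5500 K to the nearest 50 K.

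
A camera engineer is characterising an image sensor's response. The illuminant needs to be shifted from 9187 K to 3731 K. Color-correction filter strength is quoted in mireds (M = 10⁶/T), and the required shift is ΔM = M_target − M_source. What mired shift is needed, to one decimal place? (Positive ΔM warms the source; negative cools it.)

M_source = 10⁶/9187 = 108.849; M_target = 10⁶/3731 = 268.025.
ΔM = 268.025 − 108.849 = 159.175 → +159.2 mireds, a warming shift.

+159.2 mireds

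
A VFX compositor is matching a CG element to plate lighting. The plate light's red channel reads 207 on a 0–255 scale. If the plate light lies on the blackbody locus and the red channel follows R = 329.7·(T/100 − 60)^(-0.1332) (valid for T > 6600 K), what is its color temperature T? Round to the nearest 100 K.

9300 K

(t − 60)^(-0.1332) = 207/329.7 = 0.62784.
t − 60 = 0.62784^(1/-0.1332) = 0.62784^(-7.508) = 32.933, so t = 92.933.
T = 100·t = 9293 K → 9300 K to the nearest 100 K.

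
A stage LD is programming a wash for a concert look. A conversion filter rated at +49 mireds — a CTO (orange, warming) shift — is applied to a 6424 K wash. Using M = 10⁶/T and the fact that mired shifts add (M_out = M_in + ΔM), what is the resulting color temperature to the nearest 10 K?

4890 K

M_in = 10⁶/6424 = 155.67 mireds.
M_out = 155.67 + (+49) = 204.67 mireds.
T_out = 10⁶/204.67 = 4886.0 K → 4890 K.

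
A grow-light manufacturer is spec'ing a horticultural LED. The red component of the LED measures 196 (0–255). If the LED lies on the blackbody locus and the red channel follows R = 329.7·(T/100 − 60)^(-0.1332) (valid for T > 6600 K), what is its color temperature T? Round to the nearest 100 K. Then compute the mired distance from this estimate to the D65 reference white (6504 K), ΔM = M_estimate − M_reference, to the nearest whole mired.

-63 mireds

(t − 60)^(-0.1332) = 196/329.7 = 0.59448.
t − 60 = 0.59448^(1/-0.1332) = 0.59448^(-7.508) = 49.621, so t = 109.621.
T = 100·t = 10962 K → 11000 K to the nearest 100 K.
M_estimate = 10⁶/11000 = 90.91; M_reference = 10⁶/6504 = 153.75.
ΔM = 90.91 − 153.75 = -62.84 → -63 mireds.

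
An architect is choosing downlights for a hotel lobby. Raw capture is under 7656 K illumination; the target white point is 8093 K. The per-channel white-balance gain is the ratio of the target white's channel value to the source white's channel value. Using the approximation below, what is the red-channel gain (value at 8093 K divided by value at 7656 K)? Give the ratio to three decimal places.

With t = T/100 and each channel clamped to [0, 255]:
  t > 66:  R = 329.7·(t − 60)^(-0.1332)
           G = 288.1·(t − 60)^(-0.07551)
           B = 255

0.969

At 7656 K (t = 76.56):
  R = 329.7·(76.56 − 60)^(-0.1332) = 329.7·16.56^(-0.1332) = 329.7·0.68805 = 226.851.
At 8093 K (t = 80.93):
  R = 329.7·(80.93 − 60)^(-0.1332) = 329.7·20.93^(-0.1332) = 329.7·0.66692 = 219.883.
Gain = 219.883 / 226.851 = 0.9693 → 0.969.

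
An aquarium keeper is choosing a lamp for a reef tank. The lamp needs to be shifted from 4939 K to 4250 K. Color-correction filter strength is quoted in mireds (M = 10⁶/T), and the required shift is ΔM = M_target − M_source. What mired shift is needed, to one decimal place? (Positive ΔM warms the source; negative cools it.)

+32.8 mireds

M_source = 10⁶/4939 = 202.470; M_target = 10⁶/4250 = 235.294.
ΔM = 235.294 − 202.470 = 32.824 → +32.8 mireds, a warming shift.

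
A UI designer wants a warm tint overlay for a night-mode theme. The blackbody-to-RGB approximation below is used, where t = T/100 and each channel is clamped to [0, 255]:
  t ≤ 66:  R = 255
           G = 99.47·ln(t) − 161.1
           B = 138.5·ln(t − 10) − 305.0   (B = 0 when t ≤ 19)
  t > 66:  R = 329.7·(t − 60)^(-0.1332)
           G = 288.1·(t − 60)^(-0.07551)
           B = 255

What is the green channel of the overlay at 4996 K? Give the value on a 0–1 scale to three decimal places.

t = 4996/100 = 49.96; the t ≤ 66 branch applies.
G = 99.47·ln 49.96 − 161.1 = 99.47·3.9112 − 161.1 = 227.949.
On a 0–1 scale: 227.949/255 = 0.8939 → 0.894.

0.894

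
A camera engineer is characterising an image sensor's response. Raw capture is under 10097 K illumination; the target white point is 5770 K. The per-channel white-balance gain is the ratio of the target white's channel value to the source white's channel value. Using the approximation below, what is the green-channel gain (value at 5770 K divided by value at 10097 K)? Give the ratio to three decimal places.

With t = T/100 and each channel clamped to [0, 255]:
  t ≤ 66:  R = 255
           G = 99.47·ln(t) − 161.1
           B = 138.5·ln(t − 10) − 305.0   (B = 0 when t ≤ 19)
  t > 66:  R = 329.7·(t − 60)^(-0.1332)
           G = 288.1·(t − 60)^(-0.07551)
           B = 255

At 10097 K (t = 100.97):
  G = 288.1·(100.97 − 60)^(-0.07551) = 288.1·40.97^(-0.07551) = 288.1·0.75551 = 217.664.
At 5770 K (t = 57.7):
  G = 99.47·ln 57.7 − 161.1 = 99.47·4.0553 − 161.1 = 242.276.
Gain = 242.276 / 217.664 = 1.1131 → 1.113.

1.113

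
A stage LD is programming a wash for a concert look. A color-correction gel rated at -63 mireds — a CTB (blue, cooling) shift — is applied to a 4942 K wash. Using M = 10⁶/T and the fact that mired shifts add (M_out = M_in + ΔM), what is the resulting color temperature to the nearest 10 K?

M_in = 10⁶/4942 = 202.35 mireds.
M_out = 202.35 + (-63) = 139.35 mireds.
T_out = 10⁶/139.35 = 7176.3 K → 7180 K.

7180 K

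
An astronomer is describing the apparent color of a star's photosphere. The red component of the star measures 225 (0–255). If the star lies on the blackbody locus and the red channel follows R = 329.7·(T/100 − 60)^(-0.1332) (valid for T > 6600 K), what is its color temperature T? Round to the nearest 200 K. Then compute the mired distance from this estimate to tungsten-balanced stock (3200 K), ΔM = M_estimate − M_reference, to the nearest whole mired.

-184 mireds

(t − 60)^(-0.1332) = 225/329.7 = 0.68244.
t − 60 = 0.68244^(1/-0.1332) = 0.68244^(-7.508) = 17.610, so t = 77.610.
T = 100·t = 7761 K → 7800 K to the nearest 200 K.
M_estimate = 10⁶/7800 = 128.21; M_reference = 10⁶/3200 = 312.50.
ΔM = 128.21 − 312.50 = -184.29 → -184 mireds.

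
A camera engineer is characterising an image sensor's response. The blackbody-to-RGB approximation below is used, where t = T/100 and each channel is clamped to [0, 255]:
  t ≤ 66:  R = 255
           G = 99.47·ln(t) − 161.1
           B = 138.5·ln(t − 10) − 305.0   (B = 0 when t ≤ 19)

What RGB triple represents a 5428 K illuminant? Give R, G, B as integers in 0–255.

R=255, G=236, B=220

t = 5428/100 = 54.28; the t ≤ 66 branch applies.
R = 255 by definition for t ≤ 66.
G = 99.47·ln 54.28 − 161.1 = 99.47·3.9942 − 161.1 = 236.199.
B = 138.5·ln(54.28 − 10) − 305.0 = 138.5·ln 44.28 − 305.0 = 138.5·3.7905 − 305.0 = 219.989.
Rounded: (255, 236, 220).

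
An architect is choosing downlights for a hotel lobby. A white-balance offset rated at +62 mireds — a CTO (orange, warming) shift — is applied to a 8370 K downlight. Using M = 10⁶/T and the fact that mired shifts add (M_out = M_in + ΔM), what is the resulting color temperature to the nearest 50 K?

5500 K

M_in = 10⁶/8370 = 119.47 mireds.
M_out = 119.47 + (+62) = 181.47 mireds.
T_out = 10⁶/181.47 = 5510.4 K → 5500 K.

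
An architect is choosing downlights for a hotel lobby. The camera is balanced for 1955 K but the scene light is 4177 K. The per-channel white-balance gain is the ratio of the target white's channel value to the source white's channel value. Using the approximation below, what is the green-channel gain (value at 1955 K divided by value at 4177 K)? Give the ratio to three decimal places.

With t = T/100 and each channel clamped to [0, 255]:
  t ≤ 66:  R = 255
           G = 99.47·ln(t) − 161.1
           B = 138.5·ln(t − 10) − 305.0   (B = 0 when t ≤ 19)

0.641

At 4177 K (t = 41.77):
  G = 99.47·ln 41.77 − 161.1 = 99.47·3.7322 − 161.1 = 210.140.
At 1955 K (t = 19.55):
  G = 99.47·ln 19.55 − 161.1 = 99.47·2.9730 − 161.1 = 134.622.
Gain = 134.622 / 210.140 = 0.6406 → 0.641.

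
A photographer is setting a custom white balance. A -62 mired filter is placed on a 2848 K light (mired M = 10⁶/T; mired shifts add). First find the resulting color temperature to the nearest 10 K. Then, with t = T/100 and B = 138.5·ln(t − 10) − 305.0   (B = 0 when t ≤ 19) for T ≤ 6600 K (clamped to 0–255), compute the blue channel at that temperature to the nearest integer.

M_in = 10⁶/2848 = 351.12; M_out = 351.12 + (-62) = 289.12.
T_out = 10⁶/289.12 = 3458.7 K → 3460 K; t = 34.6.
B = 138.5·ln(34.6 − 10) − 305.0 = 138.5·ln 24.6 − 305.0 = 138.5·3.2027 − 305.0 = 138.580.
Rounded: 139.

139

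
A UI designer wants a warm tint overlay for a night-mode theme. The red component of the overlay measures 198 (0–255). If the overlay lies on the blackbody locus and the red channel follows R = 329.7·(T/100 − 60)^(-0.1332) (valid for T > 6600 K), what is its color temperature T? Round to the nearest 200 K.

10600 K

(t − 60)^(-0.1332) = 198/329.7 = 0.60055.
t − 60 = 0.60055^(1/-0.1332) = 0.60055^(-7.508) = 45.980, so t = 105.980.
T = 100·t = 10598 K → 10600 K to the nearest 200 K.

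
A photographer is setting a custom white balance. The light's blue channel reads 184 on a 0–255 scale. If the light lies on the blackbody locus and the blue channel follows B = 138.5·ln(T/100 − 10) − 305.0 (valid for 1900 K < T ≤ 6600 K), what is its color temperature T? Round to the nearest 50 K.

ln(t − 10) = (184 + 305.0) / 138.5 = 3.5307.
t − 10 = e^3.5307 = 34.147, so t = 44.147.
T = 100·t = 4415 K → 4400 K to the nearest 50 K.

4400 K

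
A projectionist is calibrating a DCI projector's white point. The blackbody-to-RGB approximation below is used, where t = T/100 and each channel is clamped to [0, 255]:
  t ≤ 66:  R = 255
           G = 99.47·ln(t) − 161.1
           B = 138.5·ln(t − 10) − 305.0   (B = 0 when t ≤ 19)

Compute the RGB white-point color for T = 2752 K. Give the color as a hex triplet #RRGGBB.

t = 2752/100 = 27.52; the t ≤ 66 branch applies.
R = 255 by definition for t ≤ 66.
G = 99.47·ln 27.52 − 161.1 = 99.47·3.3149 − 161.1 = 168.634.
B = 138.5·ln(27.52 − 10) − 305.0 = 138.5·ln 17.52 − 305.0 = 138.5·2.8633 − 305.0 = 91.573.
Rounded: (255, 169, 92).
In hex: #FFA95C.

#FFA95C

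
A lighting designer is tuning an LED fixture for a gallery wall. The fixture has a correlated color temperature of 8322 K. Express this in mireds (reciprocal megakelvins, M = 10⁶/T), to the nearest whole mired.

M = 10⁶ / 8322 = 120.163 → 120 mireds.

120 mireds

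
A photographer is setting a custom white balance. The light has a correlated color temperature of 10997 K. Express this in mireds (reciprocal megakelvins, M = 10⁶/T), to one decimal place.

M = 10⁶ / 10997 = 90.934 → 90.9 mireds.

90.9 mireds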